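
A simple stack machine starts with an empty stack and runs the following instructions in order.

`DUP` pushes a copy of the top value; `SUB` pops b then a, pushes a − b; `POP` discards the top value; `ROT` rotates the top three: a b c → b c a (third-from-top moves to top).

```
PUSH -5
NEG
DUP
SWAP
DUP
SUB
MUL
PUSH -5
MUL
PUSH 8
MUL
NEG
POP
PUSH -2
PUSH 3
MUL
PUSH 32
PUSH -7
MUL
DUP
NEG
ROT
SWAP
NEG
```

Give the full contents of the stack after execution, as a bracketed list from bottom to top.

PUSH -5  -5
NEG      5
DUP      5 5
SWAP     5 5
DUP      5 5 5
SUB      5 0
MUL      0
PUSH -5  0 -5
MUL      0
PUSH 8   0 8
MUL      0
NEG      0
POP      (empty)
PUSH -2  -2
PUSH 3   -2 3
MUL      -6
PUSH 32  -6 32
PUSH -7  -6 32 -7
MUL      -6 -224
DUP      -6 -224 -224
NEG      -6 -224 224
ROT      -224 224 -6
SWAP     -224 -6 224
NEG      -224 -6 -224

[-224, -6, -224]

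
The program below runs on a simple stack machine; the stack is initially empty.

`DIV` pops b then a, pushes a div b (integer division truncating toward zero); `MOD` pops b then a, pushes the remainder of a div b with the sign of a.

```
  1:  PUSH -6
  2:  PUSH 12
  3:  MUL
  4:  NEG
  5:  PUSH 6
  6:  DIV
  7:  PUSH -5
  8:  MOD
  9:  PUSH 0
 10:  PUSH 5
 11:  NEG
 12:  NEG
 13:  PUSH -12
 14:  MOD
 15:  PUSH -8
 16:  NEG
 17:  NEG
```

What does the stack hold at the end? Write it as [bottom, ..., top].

[2, 0, 5, -8]

PUSH -6  -> [-6]
PUSH 12  -> [-6, 12]
MUL      -> [-72]
NEG      -> [72]
PUSH 6   -> [72, 6]
DIV      -> [12]
PUSH -5  -> [12, -5]
MOD      -> [2]
PUSH 0   -> [2, 0]
PUSH 5   -> [2, 0, 5]
NEG      -> [2, 0, -5]
NEG      -> [2, 0, 5]
PUSH -12 -> [2, 0, 5, -12]
MOD      -> [2, 0, 5]
PUSH -8  -> [2, 0, 5, -8]
NEG      -> [2, 0, 5, 8]
NEG      -> [2, 0, 5, -8]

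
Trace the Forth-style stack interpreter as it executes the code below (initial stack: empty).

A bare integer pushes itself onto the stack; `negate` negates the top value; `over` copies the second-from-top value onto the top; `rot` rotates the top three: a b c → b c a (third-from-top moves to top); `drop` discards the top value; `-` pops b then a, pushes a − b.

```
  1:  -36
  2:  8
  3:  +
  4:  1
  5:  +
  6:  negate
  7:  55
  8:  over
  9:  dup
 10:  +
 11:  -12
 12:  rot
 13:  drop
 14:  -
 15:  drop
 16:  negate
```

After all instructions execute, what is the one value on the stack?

-27

-36     -36
8       -36 8
+       -28
1       -28 1
+       -27
negate  27
55      27 55
over    27 55 27
dup     27 55 27 27
+       27 55 54
-12     27 55 54 -12
rot     27 54 -12 55
drop    27 54 -12
-       27 66
drop    27
negate  -27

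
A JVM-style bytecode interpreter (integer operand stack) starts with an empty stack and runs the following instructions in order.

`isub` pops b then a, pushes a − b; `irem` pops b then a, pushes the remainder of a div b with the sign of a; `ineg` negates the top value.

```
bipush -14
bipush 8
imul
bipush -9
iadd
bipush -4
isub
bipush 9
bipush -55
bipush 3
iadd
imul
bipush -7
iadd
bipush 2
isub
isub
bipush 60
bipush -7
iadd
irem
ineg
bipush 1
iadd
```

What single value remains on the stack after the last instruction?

bipush -14  [-14]
bipush 8    [-14, 8]
imul        [-112]
bipush -9   [-112, -9]
iadd        [-121]
bipush -4   [-121, -4]
isub        [-117]
bipush 9    [-117, 9]
bipush -55  [-117, 9, -55]
bipush 3    [-117, 9, -55, 3]
iadd        [-117, 9, -52]
imul        [-117, -468]
bipush -7   [-117, -468, -7]
iadd        [-117, -475]
bipush 2    [-117, -475, 2]
isub        [-117, -477]
isub        [360]
bipush 60   [360, 60]
bipush -7   [360, 60, -7]
iadd        [360, 53]
irem        [42]
ineg        [-42]
bipush 1    [-42, 1]
iadd        [-41]

-41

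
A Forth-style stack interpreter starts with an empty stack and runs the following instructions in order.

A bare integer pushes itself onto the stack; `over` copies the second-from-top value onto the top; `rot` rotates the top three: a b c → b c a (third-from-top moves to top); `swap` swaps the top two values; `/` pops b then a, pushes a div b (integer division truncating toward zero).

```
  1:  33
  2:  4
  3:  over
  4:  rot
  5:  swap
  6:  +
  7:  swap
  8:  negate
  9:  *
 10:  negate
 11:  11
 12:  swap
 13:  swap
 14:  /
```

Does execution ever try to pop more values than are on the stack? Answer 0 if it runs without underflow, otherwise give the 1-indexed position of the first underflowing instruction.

0

33     -> 33
4      -> 33 4
over   -> 33 4 33
rot    -> 4 33 33
swap   -> 4 33 33
+      -> 4 66
swap   -> 66 4
negate -> 66 -4
*      -> -264
negate -> 264
11     -> 264 11
swap   -> 11 264
swap   -> 264 11
/      -> 24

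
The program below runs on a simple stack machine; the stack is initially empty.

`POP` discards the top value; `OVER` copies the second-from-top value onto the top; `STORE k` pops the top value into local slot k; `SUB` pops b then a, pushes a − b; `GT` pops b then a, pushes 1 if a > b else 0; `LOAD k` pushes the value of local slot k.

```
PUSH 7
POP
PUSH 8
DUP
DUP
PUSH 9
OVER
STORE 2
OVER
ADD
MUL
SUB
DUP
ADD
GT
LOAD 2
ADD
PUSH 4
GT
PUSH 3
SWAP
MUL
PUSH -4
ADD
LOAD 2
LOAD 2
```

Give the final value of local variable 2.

8

PUSH 7   [7]
POP      []
PUSH 8   [8]
DUP      [8, 8]
DUP      [8, 8, 8]
PUSH 9   [8, 8, 8, 9]
OVER     [8, 8, 8, 9, 8]
STORE 2  [8, 8, 8, 9]
OVER     [8, 8, 8, 9, 8]
ADD      [8, 8, 8, 17]
MUL      [8, 8, 136]
SUB      [8, -128]
DUP      [8, -128, -128]
ADD      [8, -256]
GT       [1]
LOAD 2   [1, 8]
ADD      [9]
PUSH 4   [9, 4]
GT       [1]
PUSH 3   [1, 3]
SWAP     [3, 1]
MUL      [3]
PUSH -4  [3, -4]
ADD      [-1]
LOAD 2   [-1, 8]
LOAD 2   [-1, 8, 8]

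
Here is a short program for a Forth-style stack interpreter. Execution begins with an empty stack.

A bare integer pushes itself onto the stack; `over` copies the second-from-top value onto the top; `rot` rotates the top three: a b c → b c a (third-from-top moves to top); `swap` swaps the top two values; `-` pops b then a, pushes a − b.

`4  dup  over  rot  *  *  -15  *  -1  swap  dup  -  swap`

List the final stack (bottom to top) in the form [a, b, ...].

[0, -1]

4    → 4
dup  → 4 4
over → 4 4 4
rot  → 4 4 4
*    → 4 16
*    → 64
-15  → 64 -15
*    → -960
-1   → -960 -1
swap → -1 -960
dup  → -1 -960 -960
-    → -1 0
swap → 0 -1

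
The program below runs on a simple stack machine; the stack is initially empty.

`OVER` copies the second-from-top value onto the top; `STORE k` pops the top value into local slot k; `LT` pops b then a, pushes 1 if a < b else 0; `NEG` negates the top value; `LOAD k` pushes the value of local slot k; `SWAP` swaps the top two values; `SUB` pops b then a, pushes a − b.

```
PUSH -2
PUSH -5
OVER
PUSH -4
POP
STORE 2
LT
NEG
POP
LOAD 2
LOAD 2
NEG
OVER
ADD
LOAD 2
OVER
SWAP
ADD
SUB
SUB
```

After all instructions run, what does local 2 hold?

PUSH -2 : [-2]
PUSH -5 : [-2, -5]
OVER    : [-2, -5, -2]
PUSH -4 : [-2, -5, -2, -4]
POP     : [-2, -5, -2]
STORE 2 : [-2, -5]
LT      : [0]
NEG     : [0]
POP     : []
LOAD 2  : [-2]
LOAD 2  : [-2, -2]
NEG     : [-2, 2]
OVER    : [-2, 2, -2]
ADD     : [-2, 0]
LOAD 2  : [-2, 0, -2]
OVER    : [-2, 0, -2, 0]
SWAP    : [-2, 0, 0, -2]
ADD     : [-2, 0, -2]
SUB     : [-2, 2]
SUB     : [-4]

-2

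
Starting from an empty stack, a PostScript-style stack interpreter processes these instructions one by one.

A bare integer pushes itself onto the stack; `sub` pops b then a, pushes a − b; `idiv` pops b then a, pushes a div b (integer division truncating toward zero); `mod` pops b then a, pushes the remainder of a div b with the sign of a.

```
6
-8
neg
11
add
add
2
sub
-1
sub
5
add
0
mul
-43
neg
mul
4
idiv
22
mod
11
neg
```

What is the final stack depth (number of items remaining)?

6     6
-8    6 -8
neg   6 8
11    6 8 11
add   6 19
add   25
2     25 2
sub   23
-1    23 -1
sub   24
5     24 5
add   29
0     29 0
mul   0
-43   0 -43
neg   0 43
mul   0
4     0 4
idiv  0
22    0 22
mod   0
11    0 11
neg   0 -11

2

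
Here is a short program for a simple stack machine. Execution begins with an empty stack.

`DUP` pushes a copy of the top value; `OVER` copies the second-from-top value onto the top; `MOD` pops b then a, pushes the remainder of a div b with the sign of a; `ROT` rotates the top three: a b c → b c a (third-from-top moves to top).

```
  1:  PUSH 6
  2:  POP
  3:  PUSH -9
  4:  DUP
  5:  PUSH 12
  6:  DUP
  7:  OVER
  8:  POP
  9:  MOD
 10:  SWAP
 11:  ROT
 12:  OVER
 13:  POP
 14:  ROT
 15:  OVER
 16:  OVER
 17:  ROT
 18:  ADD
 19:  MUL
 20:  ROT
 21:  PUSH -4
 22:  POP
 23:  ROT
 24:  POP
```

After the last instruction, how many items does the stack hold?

PUSH 6   [6]
POP      []
PUSH -9  [-9]
DUP      [-9, -9]
PUSH 12  [-9, -9, 12]
DUP      [-9, -9, 12, 12]
OVER     [-9, -9, 12, 12, 12]
POP      [-9, -9, 12, 12]
MOD      [-9, -9, 0]
SWAP     [-9, 0, -9]
ROT      [0, -9, -9]
OVER     [0, -9, -9, -9]
POP      [0, -9, -9]
ROT      [-9, -9, 0]
OVER     [-9, -9, 0, -9]
OVER     [-9, -9, 0, -9, 0]
ROT      [-9, -9, -9, 0, 0]
ADD      [-9, -9, -9, 0]
MUL      [-9, -9, 0]
ROT      [-9, 0, -9]
PUSH -4  [-9, 0, -9, -4]
POP      [-9, 0, -9]
ROT      [0, -9, -9]
POP      [0, -9]

2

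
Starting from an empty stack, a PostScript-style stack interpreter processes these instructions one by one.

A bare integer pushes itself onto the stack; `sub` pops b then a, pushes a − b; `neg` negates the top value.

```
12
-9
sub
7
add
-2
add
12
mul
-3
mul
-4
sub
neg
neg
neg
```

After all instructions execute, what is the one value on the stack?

932

12  → 12
-9  → 12 -9
sub → 21
7   → 21 7
add → 28
-2  → 28 -2
add → 26
12  → 26 12
mul → 312
-3  → 312 -3
mul → -936
-4  → -936 -4
sub → -932
neg → 932
neg → -932
neg → 932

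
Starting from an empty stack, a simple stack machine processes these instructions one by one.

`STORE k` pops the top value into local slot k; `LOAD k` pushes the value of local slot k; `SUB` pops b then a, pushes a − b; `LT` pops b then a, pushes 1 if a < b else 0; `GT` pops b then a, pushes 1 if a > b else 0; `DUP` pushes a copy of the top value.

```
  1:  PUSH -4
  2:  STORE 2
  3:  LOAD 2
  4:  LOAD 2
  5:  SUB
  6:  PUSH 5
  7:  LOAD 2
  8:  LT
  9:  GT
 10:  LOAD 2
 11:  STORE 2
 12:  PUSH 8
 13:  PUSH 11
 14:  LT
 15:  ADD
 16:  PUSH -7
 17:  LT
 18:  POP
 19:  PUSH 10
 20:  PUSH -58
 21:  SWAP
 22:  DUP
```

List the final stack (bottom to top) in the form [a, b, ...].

PUSH -4  → [-4]
STORE 2  → []
LOAD 2   → [-4]
LOAD 2   → [-4, -4]
SUB      → [0]
PUSH 5   → [0, 5]
LOAD 2   → [0, 5, -4]
LT       → [0, 0]
GT       → [0]
LOAD 2   → [0, -4]
STORE 2  → [0]
PUSH 8   → [0, 8]
PUSH 11  → [0, 8, 11]
LT       → [0, 1]
ADD      → [1]
PUSH -7  → [1, -7]
LT       → [0]
POP      → []
PUSH 10  → [10]
PUSH -58 → [10, -58]
SWAP     → [-58, 10]
DUP      → [-58, 10, 10]

[-58, 10, 10]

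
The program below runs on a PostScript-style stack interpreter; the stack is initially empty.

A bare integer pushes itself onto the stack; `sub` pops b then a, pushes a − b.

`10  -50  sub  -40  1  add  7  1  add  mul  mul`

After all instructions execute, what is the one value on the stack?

10  -> [10]
-50 -> [10, -50]
sub -> [60]
-40 -> [60, -40]
1   -> [60, -40, 1]
add -> [60, -39]
7   -> [60, -39, 7]
1   -> [60, -39, 7, 1]
add -> [60, -39, 8]
mul -> [60, -312]
mul -> [-18720]

-18720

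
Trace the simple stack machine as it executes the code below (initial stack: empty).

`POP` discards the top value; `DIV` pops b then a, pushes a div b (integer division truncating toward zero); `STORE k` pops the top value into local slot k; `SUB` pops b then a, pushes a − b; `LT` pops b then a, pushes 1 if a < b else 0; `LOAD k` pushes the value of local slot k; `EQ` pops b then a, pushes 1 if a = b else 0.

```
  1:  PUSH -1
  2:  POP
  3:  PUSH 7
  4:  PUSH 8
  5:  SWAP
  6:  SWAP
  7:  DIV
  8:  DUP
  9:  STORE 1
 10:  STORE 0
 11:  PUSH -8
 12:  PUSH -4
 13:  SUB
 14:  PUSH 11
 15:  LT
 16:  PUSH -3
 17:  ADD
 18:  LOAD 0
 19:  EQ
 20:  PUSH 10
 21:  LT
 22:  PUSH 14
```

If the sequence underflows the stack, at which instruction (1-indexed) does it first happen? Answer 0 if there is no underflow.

0

PUSH -1  -1
POP      (empty)
PUSH 7   7
PUSH 8   7 8
SWAP     8 7
SWAP     7 8
DIV      0
DUP      0 0
STORE 1  0
STORE 0  (empty)
PUSH -8  -8
PUSH -4  -8 -4
SUB      -4
PUSH 11  -4 11
LT       1
PUSH -3  1 -3
ADD      -2
LOAD 0   -2 0
EQ       0
PUSH 10  0 10
LT       1
PUSH 14  1 14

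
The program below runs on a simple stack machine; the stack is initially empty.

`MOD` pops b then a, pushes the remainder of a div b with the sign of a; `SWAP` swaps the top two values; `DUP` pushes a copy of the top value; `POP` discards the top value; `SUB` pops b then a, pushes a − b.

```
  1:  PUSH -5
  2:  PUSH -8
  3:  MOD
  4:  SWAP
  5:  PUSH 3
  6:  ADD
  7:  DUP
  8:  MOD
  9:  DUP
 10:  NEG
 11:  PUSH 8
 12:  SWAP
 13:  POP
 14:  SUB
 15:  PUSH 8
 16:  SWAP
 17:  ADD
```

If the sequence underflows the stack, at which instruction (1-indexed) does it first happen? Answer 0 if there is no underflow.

4

PUSH -5 -> -5
PUSH -8 -> -5 -8
MOD     -> -5
SWAP  — needs 2 operands, stack has 1 → underflow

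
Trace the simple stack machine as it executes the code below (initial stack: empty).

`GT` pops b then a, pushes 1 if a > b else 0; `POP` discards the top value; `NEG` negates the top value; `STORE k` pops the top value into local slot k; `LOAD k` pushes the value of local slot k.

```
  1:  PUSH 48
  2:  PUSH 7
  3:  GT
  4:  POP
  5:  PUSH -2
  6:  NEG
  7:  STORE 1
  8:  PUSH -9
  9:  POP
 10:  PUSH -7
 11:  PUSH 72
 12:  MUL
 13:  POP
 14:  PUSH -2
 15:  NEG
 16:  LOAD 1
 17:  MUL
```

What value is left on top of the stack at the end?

PUSH 48  48
PUSH 7   48 7
GT       1
POP      (empty)
PUSH -2  -2
NEG      2
STORE 1  (empty)
PUSH -9  -9
POP      (empty)
PUSH -7  -7
PUSH 72  -7 72
MUL      -504
POP      (empty)
PUSH -2  -2
NEG      2
LOAD 1   2 2
MUL      4

4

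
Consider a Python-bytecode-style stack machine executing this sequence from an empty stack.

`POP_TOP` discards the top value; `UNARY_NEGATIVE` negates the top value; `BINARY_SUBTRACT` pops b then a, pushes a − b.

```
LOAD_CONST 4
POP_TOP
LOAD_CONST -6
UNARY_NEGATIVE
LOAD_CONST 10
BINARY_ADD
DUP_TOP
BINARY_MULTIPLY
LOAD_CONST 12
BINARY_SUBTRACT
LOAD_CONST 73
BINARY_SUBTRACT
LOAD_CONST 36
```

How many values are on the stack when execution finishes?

2

LOAD_CONST 4    -> [4]
POP_TOP         -> []
LOAD_CONST -6   -> [-6]
UNARY_NEGATIVE  -> [6]
LOAD_CONST 10   -> [6, 10]
BINARY_ADD      -> [16]
DUP_TOP         -> [16, 16]
BINARY_MULTIPLY -> [256]
LOAD_CONST 12   -> [256, 12]
BINARY_SUBTRACT -> [244]
LOAD_CONST 73   -> [244, 73]
BINARY_SUBTRACT -> [171]
LOAD_CONST 36   -> [171, 36]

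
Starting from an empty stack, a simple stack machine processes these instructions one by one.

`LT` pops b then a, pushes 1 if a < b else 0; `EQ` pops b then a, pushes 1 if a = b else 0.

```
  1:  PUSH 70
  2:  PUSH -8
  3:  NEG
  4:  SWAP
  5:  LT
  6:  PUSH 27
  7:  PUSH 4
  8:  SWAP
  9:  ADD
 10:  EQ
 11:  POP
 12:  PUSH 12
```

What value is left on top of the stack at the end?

12

PUSH 70  [70]
PUSH -8  [70, -8]
NEG      [70, 8]
SWAP     [8, 70]
LT       [1]
PUSH 27  [1, 27]
PUSH 4   [1, 27, 4]
SWAP     [1, 4, 27]
ADD      [1, 31]
EQ       [0]
POP      []
PUSH 12  [12]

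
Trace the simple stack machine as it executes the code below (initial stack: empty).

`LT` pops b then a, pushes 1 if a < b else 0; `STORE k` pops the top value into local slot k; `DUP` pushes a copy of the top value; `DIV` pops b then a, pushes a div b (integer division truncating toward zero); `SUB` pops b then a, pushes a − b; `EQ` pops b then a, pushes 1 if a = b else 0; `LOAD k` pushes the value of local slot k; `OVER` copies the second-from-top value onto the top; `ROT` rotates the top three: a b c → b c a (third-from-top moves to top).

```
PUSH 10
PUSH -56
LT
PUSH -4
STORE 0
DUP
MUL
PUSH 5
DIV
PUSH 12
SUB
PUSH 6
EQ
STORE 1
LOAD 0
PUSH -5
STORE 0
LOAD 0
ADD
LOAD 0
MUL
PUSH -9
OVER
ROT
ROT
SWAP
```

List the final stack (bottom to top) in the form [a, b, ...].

PUSH 10  : [10]
PUSH -56 : [10, -56]
LT       : [0]
PUSH -4  : [0, -4]
STORE 0  : [0]
DUP      : [0, 0]
MUL      : [0]
PUSH 5   : [0, 5]
DIV      : [0]
PUSH 12  : [0, 12]
SUB      : [-12]
PUSH 6   : [-12, 6]
EQ       : [0]
STORE 1  : []
LOAD 0   : [-4]
PUSH -5  : [-4, -5]
STORE 0  : [-4]
LOAD 0   : [-4, -5]
ADD      : [-9]
LOAD 0   : [-9, -5]
MUL      : [45]
PUSH -9  : [45, -9]
OVER     : [45, -9, 45]
ROT      : [-9, 45, 45]
ROT      : [45, 45, -9]
SWAP     : [45, -9, 45]

[45, -9, 45]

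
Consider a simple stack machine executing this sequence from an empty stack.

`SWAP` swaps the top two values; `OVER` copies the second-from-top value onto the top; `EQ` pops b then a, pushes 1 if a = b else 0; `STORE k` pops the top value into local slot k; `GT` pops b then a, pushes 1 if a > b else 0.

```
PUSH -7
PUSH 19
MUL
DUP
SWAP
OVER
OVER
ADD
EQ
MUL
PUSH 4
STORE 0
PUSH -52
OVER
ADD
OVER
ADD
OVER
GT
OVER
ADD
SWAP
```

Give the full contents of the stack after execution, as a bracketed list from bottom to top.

[0, 0]

PUSH -7   [-7]
PUSH 19   [-7, 19]
MUL       [-133]
DUP       [-133, -133]
SWAP      [-133, -133]
OVER      [-133, -133, -133]
OVER      [-133, -133, -133, -133]
ADD       [-133, -133, -266]
EQ        [-133, 0]
MUL       [0]
PUSH 4    [0, 4]
STORE 0   [0]
PUSH -52  [0, -52]
OVER      [0, -52, 0]
ADD       [0, -52]
OVER      [0, -52, 0]
ADD       [0, -52]
OVER      [0, -52, 0]
GT        [0, 0]
OVER      [0, 0, 0]
ADD       [0, 0]
SWAP      [0, 0]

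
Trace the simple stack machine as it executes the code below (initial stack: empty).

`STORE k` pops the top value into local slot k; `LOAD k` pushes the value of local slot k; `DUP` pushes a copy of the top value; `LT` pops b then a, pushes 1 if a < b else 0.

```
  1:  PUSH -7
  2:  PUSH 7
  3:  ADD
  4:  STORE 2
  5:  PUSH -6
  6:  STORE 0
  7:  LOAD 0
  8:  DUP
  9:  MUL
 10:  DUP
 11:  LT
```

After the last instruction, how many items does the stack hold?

1

PUSH -7 : [-7]
PUSH 7  : [-7, 7]
ADD     : [0]
STORE 2 : []
PUSH -6 : [-6]
STORE 0 : []
LOAD 0  : [-6]
DUP     : [-6, -6]
MUL     : [36]
DUP     : [36, 36]
LT      : [0]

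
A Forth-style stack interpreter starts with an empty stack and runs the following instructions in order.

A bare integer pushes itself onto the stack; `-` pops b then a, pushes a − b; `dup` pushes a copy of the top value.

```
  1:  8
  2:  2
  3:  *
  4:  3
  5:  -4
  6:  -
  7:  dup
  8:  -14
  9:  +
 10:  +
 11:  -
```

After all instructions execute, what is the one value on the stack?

16

8   : [8]
2   : [8, 2]
*   : [16]
3   : [16, 3]
-4  : [16, 3, -4]
-   : [16, 7]
dup : [16, 7, 7]
-14 : [16, 7, 7, -14]
+   : [16, 7, -7]
+   : [16, 0]
-   : [16]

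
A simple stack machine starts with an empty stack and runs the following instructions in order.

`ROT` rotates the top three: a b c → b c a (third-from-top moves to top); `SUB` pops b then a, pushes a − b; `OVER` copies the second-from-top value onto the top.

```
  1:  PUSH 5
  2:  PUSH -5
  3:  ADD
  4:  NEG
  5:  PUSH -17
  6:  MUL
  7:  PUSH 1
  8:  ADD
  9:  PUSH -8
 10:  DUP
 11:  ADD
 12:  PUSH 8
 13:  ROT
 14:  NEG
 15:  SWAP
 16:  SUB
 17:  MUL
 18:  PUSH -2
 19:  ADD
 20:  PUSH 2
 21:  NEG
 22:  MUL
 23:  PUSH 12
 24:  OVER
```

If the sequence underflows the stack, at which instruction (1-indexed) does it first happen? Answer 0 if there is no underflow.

0

PUSH 5   → [5]
PUSH -5  → [5, -5]
ADD      → [0]
NEG      → [0]
PUSH -17 → [0, -17]
MUL      → [0]
PUSH 1   → [0, 1]
ADD      → [1]
PUSH -8  → [1, -8]
DUP      → [1, -8, -8]
ADD      → [1, -16]
PUSH 8   → [1, -16, 8]
ROT      → [-16, 8, 1]
NEG      → [-16, 8, -1]
SWAP     → [-16, -1, 8]
SUB      → [-16, -9]
MUL      → [144]
PUSH -2  → [144, -2]
ADD      → [142]
PUSH 2   → [142, 2]
NEG      → [142, -2]
MUL      → [-284]
PUSH 12  → [-284, 12]
OVER     → [-284, 12, -284]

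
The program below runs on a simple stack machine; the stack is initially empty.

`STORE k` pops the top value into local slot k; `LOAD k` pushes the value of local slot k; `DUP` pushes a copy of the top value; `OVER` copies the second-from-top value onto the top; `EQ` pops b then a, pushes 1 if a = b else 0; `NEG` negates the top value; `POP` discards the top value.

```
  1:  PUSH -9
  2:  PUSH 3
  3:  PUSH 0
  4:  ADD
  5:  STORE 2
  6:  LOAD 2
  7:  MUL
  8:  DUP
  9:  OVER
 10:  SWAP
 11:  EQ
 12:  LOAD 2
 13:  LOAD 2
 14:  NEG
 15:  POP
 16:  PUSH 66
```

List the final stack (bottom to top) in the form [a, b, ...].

[-27, 1, 3, 66]

PUSH -9  -9
PUSH 3   -9 3
PUSH 0   -9 3 0
ADD      -9 3
STORE 2  -9
LOAD 2   -9 3
MUL      -27
DUP      -27 -27
OVER     -27 -27 -27
SWAP     -27 -27 -27
EQ       -27 1
LOAD 2   -27 1 3
LOAD 2   -27 1 3 3
NEG      -27 1 3 -3
POP      -27 1 3
PUSH 66  -27 1 3 66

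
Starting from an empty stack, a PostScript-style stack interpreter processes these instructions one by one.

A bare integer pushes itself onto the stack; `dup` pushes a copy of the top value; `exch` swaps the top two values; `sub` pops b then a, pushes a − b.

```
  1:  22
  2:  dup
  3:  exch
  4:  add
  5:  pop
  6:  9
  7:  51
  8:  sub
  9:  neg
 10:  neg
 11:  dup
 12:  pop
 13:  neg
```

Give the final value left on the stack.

42

22   -> 22
dup  -> 22 22
exch -> 22 22
add  -> 44
pop  -> (empty)
9    -> 9
51   -> 9 51
sub  -> -42
neg  -> 42
neg  -> -42
dup  -> -42 -42
pop  -> -42
neg  -> 42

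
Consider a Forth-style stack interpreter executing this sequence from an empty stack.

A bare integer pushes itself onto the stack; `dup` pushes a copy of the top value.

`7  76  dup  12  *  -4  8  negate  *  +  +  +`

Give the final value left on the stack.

7      : [7]
76     : [7, 76]
dup    : [7, 76, 76]
12     : [7, 76, 76, 12]
*      : [7, 76, 912]
-4     : [7, 76, 912, -4]
8      : [7, 76, 912, -4, 8]
negate : [7, 76, 912, -4, -8]
*      : [7, 76, 912, 32]
+      : [7, 76, 944]
+      : [7, 1020]
+      : [1027]

1027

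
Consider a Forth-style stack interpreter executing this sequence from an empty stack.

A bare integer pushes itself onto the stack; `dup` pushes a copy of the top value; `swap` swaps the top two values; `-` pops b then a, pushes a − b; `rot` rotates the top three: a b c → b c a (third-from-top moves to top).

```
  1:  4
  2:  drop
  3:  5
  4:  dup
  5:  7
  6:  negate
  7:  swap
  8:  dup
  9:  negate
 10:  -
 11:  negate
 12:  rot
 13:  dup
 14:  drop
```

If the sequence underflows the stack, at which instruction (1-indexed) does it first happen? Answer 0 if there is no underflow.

4      -> [4]
drop   -> []
5      -> [5]
dup    -> [5, 5]
7      -> [5, 5, 7]
negate -> [5, 5, -7]
swap   -> [5, -7, 5]
dup    -> [5, -7, 5, 5]
negate -> [5, -7, 5, -5]
-      -> [5, -7, 10]
negate -> [5, -7, -10]
rot    -> [-7, -10, 5]
dup    -> [-7, -10, 5, 5]
drop   -> [-7, -10, 5]

0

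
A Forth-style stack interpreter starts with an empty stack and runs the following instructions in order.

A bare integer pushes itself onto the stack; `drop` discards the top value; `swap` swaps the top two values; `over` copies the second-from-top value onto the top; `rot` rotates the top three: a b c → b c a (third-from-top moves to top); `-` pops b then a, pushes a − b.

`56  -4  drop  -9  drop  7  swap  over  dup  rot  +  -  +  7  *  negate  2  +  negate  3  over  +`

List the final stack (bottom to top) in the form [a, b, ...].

[-345, -342]

56      56
-4      56 -4
drop    56
-9      56 -9
drop    56
7       56 7
swap    7 56
over    7 56 7
dup     7 56 7 7
rot     7 7 7 56
+       7 7 63
-       7 -56
+       -49
7       -49 7
*       -343
negate  343
2       343 2
+       345
negate  -345
3       -345 3
over    -345 3 -345
+       -345 -342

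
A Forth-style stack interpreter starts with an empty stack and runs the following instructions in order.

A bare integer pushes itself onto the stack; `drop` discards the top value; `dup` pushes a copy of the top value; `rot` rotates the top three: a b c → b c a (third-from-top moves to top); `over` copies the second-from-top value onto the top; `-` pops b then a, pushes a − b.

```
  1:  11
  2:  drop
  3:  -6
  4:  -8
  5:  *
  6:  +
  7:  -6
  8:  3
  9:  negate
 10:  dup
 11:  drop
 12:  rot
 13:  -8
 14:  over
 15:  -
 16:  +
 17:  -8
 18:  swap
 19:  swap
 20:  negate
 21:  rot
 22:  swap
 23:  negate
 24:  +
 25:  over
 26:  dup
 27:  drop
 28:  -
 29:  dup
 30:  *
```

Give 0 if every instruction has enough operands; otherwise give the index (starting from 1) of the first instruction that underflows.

6

11   : 11
drop : (empty)
-6   : -6
-8   : -6 -8
*    : 48
+  — needs 2 operands, stack has 1 → underflow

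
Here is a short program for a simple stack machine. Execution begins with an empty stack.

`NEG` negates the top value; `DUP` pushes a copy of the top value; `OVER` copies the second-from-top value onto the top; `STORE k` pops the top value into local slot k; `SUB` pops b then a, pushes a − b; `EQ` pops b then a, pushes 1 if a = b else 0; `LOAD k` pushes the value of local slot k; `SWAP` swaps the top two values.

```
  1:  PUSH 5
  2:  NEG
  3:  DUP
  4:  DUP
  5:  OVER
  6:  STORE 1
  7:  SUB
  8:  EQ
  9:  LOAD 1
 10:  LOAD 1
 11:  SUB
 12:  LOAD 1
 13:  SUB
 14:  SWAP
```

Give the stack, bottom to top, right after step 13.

PUSH 5  : 5
NEG     : -5
DUP     : -5 -5
DUP     : -5 -5 -5
OVER    : -5 -5 -5 -5
STORE 1 : -5 -5 -5
SUB     : -5 0
EQ      : 0
LOAD 1  : 0 -5
LOAD 1  : 0 -5 -5
SUB     : 0 0
LOAD 1  : 0 0 -5
SUB     : 0 5

[0, 5]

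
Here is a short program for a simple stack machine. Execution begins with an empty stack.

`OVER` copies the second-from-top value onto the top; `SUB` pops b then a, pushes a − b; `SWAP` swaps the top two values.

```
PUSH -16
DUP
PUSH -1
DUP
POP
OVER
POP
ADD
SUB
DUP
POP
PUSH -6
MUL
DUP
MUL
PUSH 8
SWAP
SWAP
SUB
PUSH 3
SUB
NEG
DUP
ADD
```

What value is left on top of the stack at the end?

PUSH -16 -> -16
DUP      -> -16 -16
PUSH -1  -> -16 -16 -1
DUP      -> -16 -16 -1 -1
POP      -> -16 -16 -1
OVER     -> -16 -16 -1 -16
POP      -> -16 -16 -1
ADD      -> -16 -17
SUB      -> 1
DUP      -> 1 1
POP      -> 1
PUSH -6  -> 1 -6
MUL      -> -6
DUP      -> -6 -6
MUL      -> 36
PUSH 8   -> 36 8
SWAP     -> 8 36
SWAP     -> 36 8
SUB      -> 28
PUSH 3   -> 28 3
SUB      -> 25
NEG      -> -25
DUP      -> -25 -25
ADD      -> -50

-50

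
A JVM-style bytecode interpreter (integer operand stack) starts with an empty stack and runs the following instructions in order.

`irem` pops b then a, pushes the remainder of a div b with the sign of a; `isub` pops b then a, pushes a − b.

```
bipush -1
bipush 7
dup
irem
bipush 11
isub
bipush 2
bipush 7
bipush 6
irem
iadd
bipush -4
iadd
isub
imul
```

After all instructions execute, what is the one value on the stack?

bipush -1 -> -1
bipush 7  -> -1 7
dup       -> -1 7 7
irem      -> -1 0
bipush 11 -> -1 0 11
isub      -> -1 -11
bipush 2  -> -1 -11 2
bipush 7  -> -1 -11 2 7
bipush 6  -> -1 -11 2 7 6
irem      -> -1 -11 2 1
iadd      -> -1 -11 3
bipush -4 -> -1 -11 3 -4
iadd      -> -1 -11 -1
isub      -> -1 -10
imul      -> 10

10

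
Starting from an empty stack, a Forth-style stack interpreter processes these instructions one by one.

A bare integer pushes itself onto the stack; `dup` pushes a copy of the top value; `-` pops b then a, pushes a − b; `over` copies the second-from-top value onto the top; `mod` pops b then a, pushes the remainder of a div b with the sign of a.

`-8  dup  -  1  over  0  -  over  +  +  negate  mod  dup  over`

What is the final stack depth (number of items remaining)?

-8     → [-8]
dup    → [-8, -8]
-      → [0]
1      → [0, 1]
over   → [0, 1, 0]
0      → [0, 1, 0, 0]
-      → [0, 1, 0]
over   → [0, 1, 0, 1]
+      → [0, 1, 1]
+      → [0, 2]
negate → [0, -2]
mod    → [0]
dup    → [0, 0]
over   → [0, 0, 0]

3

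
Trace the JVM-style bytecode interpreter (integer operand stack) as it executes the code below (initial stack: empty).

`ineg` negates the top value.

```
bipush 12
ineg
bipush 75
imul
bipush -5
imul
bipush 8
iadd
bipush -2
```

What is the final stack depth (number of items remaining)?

bipush 12 : [12]
ineg      : [-12]
bipush 75 : [-12, 75]
imul      : [-900]
bipush -5 : [-900, -5]
imul      : [4500]
bipush 8  : [4500, 8]
iadd      : [4508]
bipush -2 : [4508, -2]

2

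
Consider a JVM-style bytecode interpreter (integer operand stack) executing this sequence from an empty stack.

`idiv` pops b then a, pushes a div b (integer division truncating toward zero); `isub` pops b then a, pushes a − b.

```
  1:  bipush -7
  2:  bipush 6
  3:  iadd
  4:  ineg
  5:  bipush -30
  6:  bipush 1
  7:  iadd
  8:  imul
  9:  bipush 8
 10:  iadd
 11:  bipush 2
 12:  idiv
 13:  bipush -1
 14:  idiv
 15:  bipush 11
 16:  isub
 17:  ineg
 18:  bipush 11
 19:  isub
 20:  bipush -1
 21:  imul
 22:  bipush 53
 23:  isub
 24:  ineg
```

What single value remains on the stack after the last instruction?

bipush -7  -> -7
bipush 6   -> -7 6
iadd       -> -1
ineg       -> 1
bipush -30 -> 1 -30
bipush 1   -> 1 -30 1
iadd       -> 1 -29
imul       -> -29
bipush 8   -> -29 8
iadd       -> -21
bipush 2   -> -21 2
idiv       -> -10
bipush -1  -> -10 -1
idiv       -> 10
bipush 11  -> 10 11
isub       -> -1
ineg       -> 1
bipush 11  -> 1 11
isub       -> -10
bipush -1  -> -10 -1
imul       -> 10
bipush 53  -> 10 53
isub       -> -43
ineg       -> 43

43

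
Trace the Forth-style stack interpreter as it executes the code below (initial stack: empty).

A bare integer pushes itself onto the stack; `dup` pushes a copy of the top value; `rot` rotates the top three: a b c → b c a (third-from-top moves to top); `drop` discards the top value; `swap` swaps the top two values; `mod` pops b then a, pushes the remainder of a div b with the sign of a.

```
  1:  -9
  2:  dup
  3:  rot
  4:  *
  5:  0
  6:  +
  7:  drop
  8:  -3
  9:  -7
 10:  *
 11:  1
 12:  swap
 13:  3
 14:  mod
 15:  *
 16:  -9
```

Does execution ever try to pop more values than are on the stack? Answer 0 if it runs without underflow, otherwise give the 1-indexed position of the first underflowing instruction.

3

-9  → -9
dup → -9 -9
rot  — needs 3 operands, stack has 2 → underflow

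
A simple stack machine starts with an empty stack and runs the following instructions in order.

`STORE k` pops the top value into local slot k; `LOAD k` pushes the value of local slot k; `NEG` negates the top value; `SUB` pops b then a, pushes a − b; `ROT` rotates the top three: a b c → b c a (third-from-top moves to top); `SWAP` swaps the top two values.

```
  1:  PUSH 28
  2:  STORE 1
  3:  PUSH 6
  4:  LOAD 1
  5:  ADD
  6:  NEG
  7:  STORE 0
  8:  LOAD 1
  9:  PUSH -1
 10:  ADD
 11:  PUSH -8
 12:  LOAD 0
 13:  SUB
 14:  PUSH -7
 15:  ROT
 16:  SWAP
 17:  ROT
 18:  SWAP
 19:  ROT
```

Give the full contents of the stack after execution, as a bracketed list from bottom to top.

PUSH 28 -> 28
STORE 1 -> (empty)
PUSH 6  -> 6
LOAD 1  -> 6 28
ADD     -> 34
NEG     -> -34
STORE 0 -> (empty)
LOAD 1  -> 28
PUSH -1 -> 28 -1
ADD     -> 27
PUSH -8 -> 27 -8
LOAD 0  -> 27 -8 -34
SUB     -> 27 26
PUSH -7 -> 27 26 -7
ROT     -> 26 -7 27
SWAP    -> 26 27 -7
ROT     -> 27 -7 26
SWAP    -> 27 26 -7
ROT     -> 26 -7 27

[26, -7, 27]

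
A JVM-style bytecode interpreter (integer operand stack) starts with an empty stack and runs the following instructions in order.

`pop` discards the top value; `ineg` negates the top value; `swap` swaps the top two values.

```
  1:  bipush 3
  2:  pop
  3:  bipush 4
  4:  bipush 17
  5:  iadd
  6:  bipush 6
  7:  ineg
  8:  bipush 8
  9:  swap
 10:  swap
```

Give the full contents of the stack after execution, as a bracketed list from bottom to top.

[21, -6, 8]

bipush 3  -> 3
pop       -> (empty)
bipush 4  -> 4
bipush 17 -> 4 17
iadd      -> 21
bipush 6  -> 21 6
ineg      -> 21 -6
bipush 8  -> 21 -6 8
swap      -> 21 8 -6
swap      -> 21 -6 8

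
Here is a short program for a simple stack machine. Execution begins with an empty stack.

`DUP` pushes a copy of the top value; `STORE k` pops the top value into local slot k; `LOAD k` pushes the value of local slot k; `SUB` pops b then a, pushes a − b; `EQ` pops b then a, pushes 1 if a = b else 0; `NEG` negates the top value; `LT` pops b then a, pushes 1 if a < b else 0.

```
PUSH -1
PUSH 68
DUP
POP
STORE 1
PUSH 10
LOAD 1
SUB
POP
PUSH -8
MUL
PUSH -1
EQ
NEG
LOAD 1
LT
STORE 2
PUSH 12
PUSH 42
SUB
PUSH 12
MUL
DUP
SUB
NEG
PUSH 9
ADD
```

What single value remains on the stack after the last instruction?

PUSH -1 -> -1
PUSH 68 -> -1 68
DUP     -> -1 68 68
POP     -> -1 68
STORE 1 -> -1
PUSH 10 -> -1 10
LOAD 1  -> -1 10 68
SUB     -> -1 -58
POP     -> -1
PUSH -8 -> -1 -8
MUL     -> 8
PUSH -1 -> 8 -1
EQ      -> 0
NEG     -> 0
LOAD 1  -> 0 68
LT      -> 1
STORE 2 -> (empty)
PUSH 12 -> 12
PUSH 42 -> 12 42
SUB     -> -30
PUSH 12 -> -30 12
MUL     -> -360
DUP     -> -360 -360
SUB     -> 0
NEG     -> 0
PUSH 9  -> 0 9
ADD     -> 9

9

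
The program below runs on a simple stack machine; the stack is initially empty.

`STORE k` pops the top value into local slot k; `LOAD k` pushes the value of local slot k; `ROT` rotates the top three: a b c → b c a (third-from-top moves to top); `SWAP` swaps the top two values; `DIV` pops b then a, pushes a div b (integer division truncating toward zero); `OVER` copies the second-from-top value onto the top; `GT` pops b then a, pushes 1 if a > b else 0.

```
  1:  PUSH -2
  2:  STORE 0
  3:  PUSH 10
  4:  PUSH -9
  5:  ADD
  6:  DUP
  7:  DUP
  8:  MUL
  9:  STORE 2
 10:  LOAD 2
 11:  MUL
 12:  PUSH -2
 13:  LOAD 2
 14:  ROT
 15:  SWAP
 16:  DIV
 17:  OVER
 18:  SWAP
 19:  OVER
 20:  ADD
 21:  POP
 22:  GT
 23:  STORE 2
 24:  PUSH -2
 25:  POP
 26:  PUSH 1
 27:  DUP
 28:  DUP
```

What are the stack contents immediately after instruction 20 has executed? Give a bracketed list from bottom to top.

PUSH -2 -> [-2]
STORE 0 -> []
PUSH 10 -> [10]
PUSH -9 -> [10, -9]
ADD     -> [1]
DUP     -> [1, 1]
DUP     -> [1, 1, 1]
MUL     -> [1, 1]
STORE 2 -> [1]
LOAD 2  -> [1, 1]
MUL     -> [1]
PUSH -2 -> [1, -2]
LOAD 2  -> [1, -2, 1]
ROT     -> [-2, 1, 1]
SWAP    -> [-2, 1, 1]
DIV     -> [-2, 1]
OVER    -> [-2, 1, -2]
SWAP    -> [-2, -2, 1]
OVER    -> [-2, -2, 1, -2]
ADD     -> [-2, -2, -1]

[-2, -2, -1]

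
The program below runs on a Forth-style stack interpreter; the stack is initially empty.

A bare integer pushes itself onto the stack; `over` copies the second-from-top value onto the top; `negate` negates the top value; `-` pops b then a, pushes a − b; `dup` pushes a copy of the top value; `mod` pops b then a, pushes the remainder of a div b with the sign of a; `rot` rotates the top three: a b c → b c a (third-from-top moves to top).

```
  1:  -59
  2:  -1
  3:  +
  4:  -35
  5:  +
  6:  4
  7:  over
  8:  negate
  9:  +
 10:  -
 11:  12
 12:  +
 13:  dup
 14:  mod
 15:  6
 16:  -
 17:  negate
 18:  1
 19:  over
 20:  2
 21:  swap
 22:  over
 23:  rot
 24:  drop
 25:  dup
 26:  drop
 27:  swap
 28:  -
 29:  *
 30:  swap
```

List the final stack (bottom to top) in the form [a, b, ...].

-59    -> [-59]
-1     -> [-59, -1]
+      -> [-60]
-35    -> [-60, -35]
+      -> [-95]
4      -> [-95, 4]
over   -> [-95, 4, -95]
negate -> [-95, 4, 95]
+      -> [-95, 99]
-      -> [-194]
12     -> [-194, 12]
+      -> [-182]
dup    -> [-182, -182]
mod    -> [0]
6      -> [0, 6]
-      -> [-6]
negate -> [6]
1      -> [6, 1]
over   -> [6, 1, 6]
2      -> [6, 1, 6, 2]
swap   -> [6, 1, 2, 6]
over   -> [6, 1, 2, 6, 2]
rot    -> [6, 1, 6, 2, 2]
drop   -> [6, 1, 6, 2]
dup    -> [6, 1, 6, 2, 2]
drop   -> [6, 1, 6, 2]
swap   -> [6, 1, 2, 6]
-      -> [6, 1, -4]
*      -> [6, -4]
swap   -> [-4, 6]

[-4, 6]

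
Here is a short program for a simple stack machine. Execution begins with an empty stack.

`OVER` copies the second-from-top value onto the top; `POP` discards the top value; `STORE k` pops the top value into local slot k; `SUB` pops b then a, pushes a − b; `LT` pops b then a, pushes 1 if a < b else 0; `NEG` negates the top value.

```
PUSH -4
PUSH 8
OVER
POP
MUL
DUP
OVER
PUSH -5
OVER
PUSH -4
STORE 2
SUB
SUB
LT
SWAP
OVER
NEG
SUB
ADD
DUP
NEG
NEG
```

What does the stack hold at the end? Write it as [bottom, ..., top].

PUSH -4  -4
PUSH 8   -4 8
OVER     -4 8 -4
POP      -4 8
MUL      -32
DUP      -32 -32
OVER     -32 -32 -32
PUSH -5  -32 -32 -32 -5
OVER     -32 -32 -32 -5 -32
PUSH -4  -32 -32 -32 -5 -32 -4
STORE 2  -32 -32 -32 -5 -32
SUB      -32 -32 -32 27
SUB      -32 -32 -59
LT       -32 0
SWAP     0 -32
OVER     0 -32 0
NEG      0 -32 0
SUB      0 -32
ADD      -32
DUP      -32 -32
NEG      -32 32
NEG      -32 -32

[-32, -32]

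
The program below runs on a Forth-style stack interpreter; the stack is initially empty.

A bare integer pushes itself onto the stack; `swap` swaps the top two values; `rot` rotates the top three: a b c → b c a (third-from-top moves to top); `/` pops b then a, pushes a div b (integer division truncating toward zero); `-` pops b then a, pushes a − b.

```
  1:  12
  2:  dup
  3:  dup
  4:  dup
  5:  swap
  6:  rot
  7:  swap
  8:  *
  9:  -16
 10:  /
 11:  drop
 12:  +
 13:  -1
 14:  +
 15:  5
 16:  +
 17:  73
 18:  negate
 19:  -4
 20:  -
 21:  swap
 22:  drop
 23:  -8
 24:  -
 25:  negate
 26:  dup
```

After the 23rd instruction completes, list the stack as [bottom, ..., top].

12     → [12]
dup    → [12, 12]
dup    → [12, 12, 12]
dup    → [12, 12, 12, 12]
swap   → [12, 12, 12, 12]
rot    → [12, 12, 12, 12]
swap   → [12, 12, 12, 12]
*      → [12, 12, 144]
-16    → [12, 12, 144, -16]
/      → [12, 12, -9]
drop   → [12, 12]
+      → [24]
-1     → [24, -1]
+      → [23]
5      → [23, 5]
+      → [28]
73     → [28, 73]
negate → [28, -73]
-4     → [28, -73, -4]
-      → [28, -69]
swap   → [-69, 28]
drop   → [-69]
-8     → [-69, -8]

[-69, -8]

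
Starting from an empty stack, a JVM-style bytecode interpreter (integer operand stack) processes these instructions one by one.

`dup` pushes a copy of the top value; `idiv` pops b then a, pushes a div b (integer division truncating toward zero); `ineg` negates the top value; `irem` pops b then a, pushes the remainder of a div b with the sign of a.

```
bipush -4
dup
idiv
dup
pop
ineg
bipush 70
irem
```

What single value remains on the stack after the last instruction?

bipush -4 -> [-4]
dup       -> [-4, -4]
idiv      -> [1]
dup       -> [1, 1]
pop       -> [1]
ineg      -> [-1]
bipush 70 -> [-1, 70]
irem      -> [-1]

-1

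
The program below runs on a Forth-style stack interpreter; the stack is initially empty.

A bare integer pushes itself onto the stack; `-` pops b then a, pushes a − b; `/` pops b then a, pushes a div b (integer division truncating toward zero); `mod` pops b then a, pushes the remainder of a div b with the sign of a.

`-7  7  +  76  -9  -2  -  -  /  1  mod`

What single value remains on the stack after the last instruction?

0

-7  : -7
7   : -7 7
+   : 0
76  : 0 76
-9  : 0 76 -9
-2  : 0 76 -9 -2
-   : 0 76 -7
-   : 0 83
/   : 0
1   : 0 1
mod : 0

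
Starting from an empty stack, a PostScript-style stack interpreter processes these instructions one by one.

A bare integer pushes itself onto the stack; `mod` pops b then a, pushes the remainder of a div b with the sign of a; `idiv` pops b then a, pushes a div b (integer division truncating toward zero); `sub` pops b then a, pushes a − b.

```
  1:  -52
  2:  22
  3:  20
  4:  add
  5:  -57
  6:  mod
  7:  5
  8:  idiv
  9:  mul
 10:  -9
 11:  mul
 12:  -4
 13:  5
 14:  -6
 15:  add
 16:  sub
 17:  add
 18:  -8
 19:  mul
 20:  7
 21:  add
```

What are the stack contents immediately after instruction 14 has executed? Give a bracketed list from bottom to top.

-52  → -52
22   → -52 22
20   → -52 22 20
add  → -52 42
-57  → -52 42 -57
mod  → -52 42
5    → -52 42 5
idiv → -52 8
mul  → -416
-9   → -416 -9
mul  → 3744
-4   → 3744 -4
5    → 3744 -4 5
-6   → 3744 -4 5 -6

[3744, -4, 5, -6]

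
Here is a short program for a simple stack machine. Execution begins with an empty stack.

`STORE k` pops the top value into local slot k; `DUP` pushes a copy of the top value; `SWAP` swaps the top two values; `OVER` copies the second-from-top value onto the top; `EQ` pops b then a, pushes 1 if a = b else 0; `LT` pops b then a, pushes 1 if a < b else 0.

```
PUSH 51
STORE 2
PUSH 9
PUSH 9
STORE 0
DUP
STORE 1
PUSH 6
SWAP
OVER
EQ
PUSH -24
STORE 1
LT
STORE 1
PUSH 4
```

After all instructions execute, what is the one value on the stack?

4

PUSH 51  -> [51]
STORE 2  -> []
PUSH 9   -> [9]
PUSH 9   -> [9, 9]
STORE 0  -> [9]
DUP      -> [9, 9]
STORE 1  -> [9]
PUSH 6   -> [9, 6]
SWAP     -> [6, 9]
OVER     -> [6, 9, 6]
EQ       -> [6, 0]
PUSH -24 -> [6, 0, -24]
STORE 1  -> [6, 0]
LT       -> [0]
STORE 1  -> []
PUSH 4   -> [4]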